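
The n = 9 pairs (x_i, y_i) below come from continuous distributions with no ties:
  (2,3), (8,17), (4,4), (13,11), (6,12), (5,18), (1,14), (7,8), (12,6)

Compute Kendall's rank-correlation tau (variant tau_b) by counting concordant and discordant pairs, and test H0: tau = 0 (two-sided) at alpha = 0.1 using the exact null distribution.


Step 1: Enumerate the 36 unordered pairs (i,j) with i<j and classify each by sign(x_j-x_i) * sign(y_j-y_i).
  (1,2):dx=+6,dy=+14->C; (1,3):dx=+2,dy=+1->C; (1,4):dx=+11,dy=+8->C; (1,5):dx=+4,dy=+9->C
  (1,6):dx=+3,dy=+15->C; (1,7):dx=-1,dy=+11->D; (1,8):dx=+5,dy=+5->C; (1,9):dx=+10,dy=+3->C
  (2,3):dx=-4,dy=-13->C; (2,4):dx=+5,dy=-6->D; (2,5):dx=-2,dy=-5->C; (2,6):dx=-3,dy=+1->D
  (2,7):dx=-7,dy=-3->C; (2,8):dx=-1,dy=-9->C; (2,9):dx=+4,dy=-11->D; (3,4):dx=+9,dy=+7->C
  (3,5):dx=+2,dy=+8->C; (3,6):dx=+1,dy=+14->C; (3,7):dx=-3,dy=+10->D; (3,8):dx=+3,dy=+4->C
  (3,9):dx=+8,dy=+2->C; (4,5):dx=-7,dy=+1->D; (4,6):dx=-8,dy=+7->D; (4,7):dx=-12,dy=+3->D
  (4,8):dx=-6,dy=-3->C; (4,9):dx=-1,dy=-5->C; (5,6):dx=-1,dy=+6->D; (5,7):dx=-5,dy=+2->D
  (5,8):dx=+1,dy=-4->D; (5,9):dx=+6,dy=-6->D; (6,7):dx=-4,dy=-4->C; (6,8):dx=+2,dy=-10->D
  (6,9):dx=+7,dy=-12->D; (7,8):dx=+6,dy=-6->D; (7,9):dx=+11,dy=-8->D; (8,9):dx=+5,dy=-2->D
Step 2: C = 19, D = 17, total pairs = 36.
Step 3: tau = (C - D)/(n(n-1)/2) = (19 - 17)/36 = 0.055556.
Step 4: Exact two-sided p-value (enumerate n! = 362880 permutations of y under H0): p = 0.919455.
Step 5: alpha = 0.1. fail to reject H0.

tau_b = 0.0556 (C=19, D=17), p = 0.919455, fail to reject H0.


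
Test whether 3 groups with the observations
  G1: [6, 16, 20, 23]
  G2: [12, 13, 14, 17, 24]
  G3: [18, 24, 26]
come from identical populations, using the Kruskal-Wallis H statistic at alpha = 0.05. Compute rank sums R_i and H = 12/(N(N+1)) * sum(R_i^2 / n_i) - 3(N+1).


Step 1: Combine all N = 12 observations and assign midranks.
sorted (value, group, rank): (6,G1,1), (12,G2,2), (13,G2,3), (14,G2,4), (16,G1,5), (17,G2,6), (18,G3,7), (20,G1,8), (23,G1,9), (24,G2,10.5), (24,G3,10.5), (26,G3,12)
Step 2: Sum ranks within each group.
R_1 = 23 (n_1 = 4)
R_2 = 25.5 (n_2 = 5)
R_3 = 29.5 (n_3 = 3)
Step 3: H = 12/(N(N+1)) * sum(R_i^2/n_i) - 3(N+1)
     = 12/(12*13) * (23^2/4 + 25.5^2/5 + 29.5^2/3) - 3*13
     = 0.076923 * 552.383 - 39
     = 3.491026.
Step 4: Ties present; correction factor C = 1 - 6/(12^3 - 12) = 0.996503. Corrected H = 3.491026 / 0.996503 = 3.503275.
Step 5: Under H0, H ~ chi^2(2); p-value = 0.173490.
Step 6: alpha = 0.05. fail to reject H0.

H = 3.5033, df = 2, p = 0.173490, fail to reject H0.


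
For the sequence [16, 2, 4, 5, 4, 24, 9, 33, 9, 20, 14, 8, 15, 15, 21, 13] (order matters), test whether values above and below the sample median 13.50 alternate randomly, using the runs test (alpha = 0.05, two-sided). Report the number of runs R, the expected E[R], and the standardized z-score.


Step 1: Compute median = 13.50; label A = above, B = below.
Labels in order: ABBBBABABAABAAAB  (n_A = 8, n_B = 8)
Step 2: Count runs R = 10.
Step 3: Under H0 (random ordering), E[R] = 2*n_A*n_B/(n_A+n_B) + 1 = 2*8*8/16 + 1 = 9.0000.
        Var[R] = 2*n_A*n_B*(2*n_A*n_B - n_A - n_B) / ((n_A+n_B)^2 * (n_A+n_B-1)) = 14336/3840 = 3.7333.
        SD[R] = 1.9322.
Step 4: Continuity-corrected z = (R - 0.5 - E[R]) / SD[R] = (10 - 0.5 - 9.0000) / 1.9322 = 0.2588.
Step 5: Two-sided p-value via normal approximation = 2*(1 - Phi(|z|)) = 0.795809.
Step 6: alpha = 0.05. fail to reject H0.

R = 10, z = 0.2588, p = 0.795809, fail to reject H0.


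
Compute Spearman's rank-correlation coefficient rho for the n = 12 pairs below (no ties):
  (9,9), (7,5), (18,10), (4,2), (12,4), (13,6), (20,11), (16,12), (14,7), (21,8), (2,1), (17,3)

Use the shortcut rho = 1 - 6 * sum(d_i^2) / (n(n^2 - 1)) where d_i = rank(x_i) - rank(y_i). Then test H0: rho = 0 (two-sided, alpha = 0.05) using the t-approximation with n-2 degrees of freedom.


Step 1: Rank x and y separately (midranks; no ties here).
rank(x): 9->4, 7->3, 18->10, 4->2, 12->5, 13->6, 20->11, 16->8, 14->7, 21->12, 2->1, 17->9
rank(y): 9->9, 5->5, 10->10, 2->2, 4->4, 6->6, 11->11, 12->12, 7->7, 8->8, 1->1, 3->3
Step 2: d_i = R_x(i) - R_y(i); compute d_i^2.
  (4-9)^2=25, (3-5)^2=4, (10-10)^2=0, (2-2)^2=0, (5-4)^2=1, (6-6)^2=0, (11-11)^2=0, (8-12)^2=16, (7-7)^2=0, (12-8)^2=16, (1-1)^2=0, (9-3)^2=36
sum(d^2) = 98.
Step 3: rho = 1 - 6*98 / (12*(12^2 - 1)) = 1 - 588/1716 = 0.657343.
Step 4: Under H0, t = rho * sqrt((n-2)/(1-rho^2)) = 2.7584 ~ t(10).
Step 5: Two-sided p-value from the t-distribution with 10 df = 0.020185.
Step 6: alpha = 0.05. reject H0.

rho = 0.6573, p = 0.020185, reject H0 at alpha = 0.05.


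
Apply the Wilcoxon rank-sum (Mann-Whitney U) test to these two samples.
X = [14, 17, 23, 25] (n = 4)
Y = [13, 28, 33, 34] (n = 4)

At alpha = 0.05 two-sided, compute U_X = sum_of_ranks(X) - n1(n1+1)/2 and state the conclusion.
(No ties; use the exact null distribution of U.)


Step 1: Combine and sort all 8 observations; assign midranks.
sorted (value, group): (13,Y), (14,X), (17,X), (23,X), (25,X), (28,Y), (33,Y), (34,Y)
ranks: 13->1, 14->2, 17->3, 23->4, 25->5, 28->6, 33->7, 34->8
Step 2: Rank sum for X: R1 = 2 + 3 + 4 + 5 = 14.
Step 3: U_X = R1 - n1(n1+1)/2 = 14 - 4*5/2 = 14 - 10 = 4.
       U_Y = n1*n2 - U_X = 16 - 4 = 12.
Step 4: No ties, so the exact null distribution of U (based on enumerating the C(8,4) = 70 equally likely rank assignments) gives the two-sided p-value.
Step 5: p-value = 0.342857; compare to alpha = 0.05. fail to reject H0.

U_X = 4, p = 0.342857, fail to reject H0 at alpha = 0.05.


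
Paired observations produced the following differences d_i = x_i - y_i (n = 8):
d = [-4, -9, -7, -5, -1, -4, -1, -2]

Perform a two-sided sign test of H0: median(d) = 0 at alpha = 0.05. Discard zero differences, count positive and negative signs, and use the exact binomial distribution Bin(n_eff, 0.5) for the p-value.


Step 1: Discard zero differences. Original n = 8; n_eff = number of nonzero differences = 8.
Nonzero differences (with sign): -4, -9, -7, -5, -1, -4, -1, -2
Step 2: Count signs: positive = 0, negative = 8.
Step 3: Under H0: P(positive) = 0.5, so the number of positives S ~ Bin(8, 0.5).
Step 4: Two-sided exact p-value = sum of Bin(8,0.5) probabilities at or below the observed probability = 0.007812.
Step 5: alpha = 0.05. reject H0.

n_eff = 8, pos = 0, neg = 8, p = 0.007812, reject H0.


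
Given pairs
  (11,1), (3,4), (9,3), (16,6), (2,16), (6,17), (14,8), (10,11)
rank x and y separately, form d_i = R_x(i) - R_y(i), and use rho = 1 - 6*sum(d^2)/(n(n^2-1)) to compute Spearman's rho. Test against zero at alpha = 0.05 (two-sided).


Step 1: Rank x and y separately (midranks; no ties here).
rank(x): 11->6, 3->2, 9->4, 16->8, 2->1, 6->3, 14->7, 10->5
rank(y): 1->1, 4->3, 3->2, 6->4, 16->7, 17->8, 8->5, 11->6
Step 2: d_i = R_x(i) - R_y(i); compute d_i^2.
  (6-1)^2=25, (2-3)^2=1, (4-2)^2=4, (8-4)^2=16, (1-7)^2=36, (3-8)^2=25, (7-5)^2=4, (5-6)^2=1
sum(d^2) = 112.
Step 3: rho = 1 - 6*112 / (8*(8^2 - 1)) = 1 - 672/504 = -0.333333.
Step 4: Under H0, t = rho * sqrt((n-2)/(1-rho^2)) = -0.8660 ~ t(6).
Step 5: Two-sided p-value from the t-distribution with 6 df = 0.419753.
Step 6: alpha = 0.05. fail to reject H0.

rho = -0.3333, p = 0.419753, fail to reject H0 at alpha = 0.05.


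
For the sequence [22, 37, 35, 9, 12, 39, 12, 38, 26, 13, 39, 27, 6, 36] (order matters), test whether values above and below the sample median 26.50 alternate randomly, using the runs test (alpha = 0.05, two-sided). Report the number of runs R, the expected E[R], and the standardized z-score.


Step 1: Compute median = 26.50; label A = above, B = below.
Labels in order: BAABBABABBAABA  (n_A = 7, n_B = 7)
Step 2: Count runs R = 10.
Step 3: Under H0 (random ordering), E[R] = 2*n_A*n_B/(n_A+n_B) + 1 = 2*7*7/14 + 1 = 8.0000.
        Var[R] = 2*n_A*n_B*(2*n_A*n_B - n_A - n_B) / ((n_A+n_B)^2 * (n_A+n_B-1)) = 8232/2548 = 3.2308.
        SD[R] = 1.7974.
Step 4: Continuity-corrected z = (R - 0.5 - E[R]) / SD[R] = (10 - 0.5 - 8.0000) / 1.7974 = 0.8345.
Step 5: Two-sided p-value via normal approximation = 2*(1 - Phi(|z|)) = 0.403986.
Step 6: alpha = 0.05. fail to reject H0.

R = 10, z = 0.8345, p = 0.403986, fail to reject H0.


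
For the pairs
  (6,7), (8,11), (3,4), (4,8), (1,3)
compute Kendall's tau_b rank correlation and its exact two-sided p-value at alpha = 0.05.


Step 1: Enumerate the 10 unordered pairs (i,j) with i<j and classify each by sign(x_j-x_i) * sign(y_j-y_i).
  (1,2):dx=+2,dy=+4->C; (1,3):dx=-3,dy=-3->C; (1,4):dx=-2,dy=+1->D; (1,5):dx=-5,dy=-4->C
  (2,3):dx=-5,dy=-7->C; (2,4):dx=-4,dy=-3->C; (2,5):dx=-7,dy=-8->C; (3,4):dx=+1,dy=+4->C
  (3,5):dx=-2,dy=-1->C; (4,5):dx=-3,dy=-5->C
Step 2: C = 9, D = 1, total pairs = 10.
Step 3: tau = (C - D)/(n(n-1)/2) = (9 - 1)/10 = 0.800000.
Step 4: Exact two-sided p-value (enumerate n! = 120 permutations of y under H0): p = 0.083333.
Step 5: alpha = 0.05. fail to reject H0.

tau_b = 0.8000 (C=9, D=1), p = 0.083333, fail to reject H0.


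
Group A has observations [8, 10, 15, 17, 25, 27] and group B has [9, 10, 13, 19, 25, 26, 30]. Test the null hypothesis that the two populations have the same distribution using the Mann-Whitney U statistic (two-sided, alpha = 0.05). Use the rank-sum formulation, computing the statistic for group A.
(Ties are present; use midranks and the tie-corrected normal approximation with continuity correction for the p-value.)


Step 1: Combine and sort all 13 observations; assign midranks.
sorted (value, group): (8,X), (9,Y), (10,X), (10,Y), (13,Y), (15,X), (17,X), (19,Y), (25,X), (25,Y), (26,Y), (27,X), (30,Y)
ranks: 8->1, 9->2, 10->3.5, 10->3.5, 13->5, 15->6, 17->7, 19->8, 25->9.5, 25->9.5, 26->11, 27->12, 30->13
Step 2: Rank sum for X: R1 = 1 + 3.5 + 6 + 7 + 9.5 + 12 = 39.
Step 3: U_X = R1 - n1(n1+1)/2 = 39 - 6*7/2 = 39 - 21 = 18.
       U_Y = n1*n2 - U_X = 42 - 18 = 24.
Step 4: Ties are present, so use the tie-corrected normal approximation (with continuity correction) for the p-value.
Step 5: p-value = 0.720247; compare to alpha = 0.05. fail to reject H0.

U_X = 18, p = 0.720247, fail to reject H0 at alpha = 0.05.


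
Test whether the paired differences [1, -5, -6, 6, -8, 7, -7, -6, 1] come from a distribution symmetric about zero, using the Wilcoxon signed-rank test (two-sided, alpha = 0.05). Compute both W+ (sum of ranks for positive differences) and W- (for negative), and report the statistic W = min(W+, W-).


Step 1: Drop any zero differences (none here) and take |d_i|.
|d| = [1, 5, 6, 6, 8, 7, 7, 6, 1]
Step 2: Midrank |d_i| (ties get averaged ranks).
ranks: |1|->1.5, |5|->3, |6|->5, |6|->5, |8|->9, |7|->7.5, |7|->7.5, |6|->5, |1|->1.5
Step 3: Attach original signs; sum ranks with positive sign and with negative sign.
W+ = 1.5 + 5 + 7.5 + 1.5 = 15.5
W- = 3 + 5 + 9 + 7.5 + 5 = 29.5
(Check: W+ + W- = 45 should equal n(n+1)/2 = 45.)
Step 4: Test statistic W = min(W+, W-) = 15.5.
Step 5: Ties in |d|, so use the tie-corrected normal approximation.
        E[W] = n(n+1)/4 = 9*10/4 = 22.5.
        Tie groups: |d|=1 (t=2), |d|=6 (t=3), |d|=7 (t=2); sum(t^3 - t) = 36.
        Var[W] = n(n+1)(2n+1)/24 - sum(t^3-t)/48 = 1710/24 - 36/48 = 70.5.
        z = (W - E[W]) / sqrt(Var[W]) = (15.5 - 22.5) / 8.3964 = -0.8337.
        Two-sided p = 2*Phi(z) = 0.404457.
Step 6: alpha = 0.05. fail to reject H0.

W+ = 15.5, W- = 29.5, W = min = 15.5, p = 0.404457, fail to reject H0.


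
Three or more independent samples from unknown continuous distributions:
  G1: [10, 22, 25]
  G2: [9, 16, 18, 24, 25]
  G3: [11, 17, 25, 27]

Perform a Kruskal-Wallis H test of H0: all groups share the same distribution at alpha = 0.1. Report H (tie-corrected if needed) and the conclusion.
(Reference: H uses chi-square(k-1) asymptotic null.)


Step 1: Combine all N = 12 observations and assign midranks.
sorted (value, group, rank): (9,G2,1), (10,G1,2), (11,G3,3), (16,G2,4), (17,G3,5), (18,G2,6), (22,G1,7), (24,G2,8), (25,G1,10), (25,G2,10), (25,G3,10), (27,G3,12)
Step 2: Sum ranks within each group.
R_1 = 19 (n_1 = 3)
R_2 = 29 (n_2 = 5)
R_3 = 30 (n_3 = 4)
Step 3: H = 12/(N(N+1)) * sum(R_i^2/n_i) - 3(N+1)
     = 12/(12*13) * (19^2/3 + 29^2/5 + 30^2/4) - 3*13
     = 0.076923 * 513.533 - 39
     = 0.502564.
Step 4: Ties present; correction factor C = 1 - 24/(12^3 - 12) = 0.986014. Corrected H = 0.502564 / 0.986014 = 0.509693.
Step 5: Under H0, H ~ chi^2(2); p-value = 0.775036.
Step 6: alpha = 0.1. fail to reject H0.

H = 0.5097, df = 2, p = 0.775036, fail to reject H0.


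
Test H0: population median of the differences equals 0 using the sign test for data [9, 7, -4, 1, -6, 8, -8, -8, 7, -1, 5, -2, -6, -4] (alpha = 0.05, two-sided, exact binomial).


Step 1: Discard zero differences. Original n = 14; n_eff = number of nonzero differences = 14.
Nonzero differences (with sign): +9, +7, -4, +1, -6, +8, -8, -8, +7, -1, +5, -2, -6, -4
Step 2: Count signs: positive = 6, negative = 8.
Step 3: Under H0: P(positive) = 0.5, so the number of positives S ~ Bin(14, 0.5).
Step 4: Two-sided exact p-value = sum of Bin(14,0.5) probabilities at or below the observed probability = 0.790527.
Step 5: alpha = 0.05. fail to reject H0.

n_eff = 14, pos = 6, neg = 8, p = 0.790527, fail to reject H0.


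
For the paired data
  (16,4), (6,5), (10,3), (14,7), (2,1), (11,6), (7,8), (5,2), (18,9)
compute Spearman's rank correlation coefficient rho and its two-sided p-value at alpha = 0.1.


Step 1: Rank x and y separately (midranks; no ties here).
rank(x): 16->8, 6->3, 10->5, 14->7, 2->1, 11->6, 7->4, 5->2, 18->9
rank(y): 4->4, 5->5, 3->3, 7->7, 1->1, 6->6, 8->8, 2->2, 9->9
Step 2: d_i = R_x(i) - R_y(i); compute d_i^2.
  (8-4)^2=16, (3-5)^2=4, (5-3)^2=4, (7-7)^2=0, (1-1)^2=0, (6-6)^2=0, (4-8)^2=16, (2-2)^2=0, (9-9)^2=0
sum(d^2) = 40.
Step 3: rho = 1 - 6*40 / (9*(9^2 - 1)) = 1 - 240/720 = 0.666667.
Step 4: Under H0, t = rho * sqrt((n-2)/(1-rho^2)) = 2.3664 ~ t(7).
Step 5: Two-sided p-value from the t-distribution with 7 df = 0.049867.
Step 6: alpha = 0.1. reject H0.

rho = 0.6667, p = 0.049867, reject H0 at alpha = 0.1.


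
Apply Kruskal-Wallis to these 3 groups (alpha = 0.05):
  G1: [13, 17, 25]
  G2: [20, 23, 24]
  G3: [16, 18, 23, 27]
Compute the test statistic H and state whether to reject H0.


Step 1: Combine all N = 10 observations and assign midranks.
sorted (value, group, rank): (13,G1,1), (16,G3,2), (17,G1,3), (18,G3,4), (20,G2,5), (23,G2,6.5), (23,G3,6.5), (24,G2,8), (25,G1,9), (27,G3,10)
Step 2: Sum ranks within each group.
R_1 = 13 (n_1 = 3)
R_2 = 19.5 (n_2 = 3)
R_3 = 22.5 (n_3 = 4)
Step 3: H = 12/(N(N+1)) * sum(R_i^2/n_i) - 3(N+1)
     = 12/(10*11) * (13^2/3 + 19.5^2/3 + 22.5^2/4) - 3*11
     = 0.109091 * 309.646 - 33
     = 0.779545.
Step 4: Ties present; correction factor C = 1 - 6/(10^3 - 10) = 0.993939. Corrected H = 0.779545 / 0.993939 = 0.784299.
Step 5: Under H0, H ~ chi^2(2); p-value = 0.675603.
Step 6: alpha = 0.05. fail to reject H0.

H = 0.7843, df = 2, p = 0.675603, fail to reject H0.


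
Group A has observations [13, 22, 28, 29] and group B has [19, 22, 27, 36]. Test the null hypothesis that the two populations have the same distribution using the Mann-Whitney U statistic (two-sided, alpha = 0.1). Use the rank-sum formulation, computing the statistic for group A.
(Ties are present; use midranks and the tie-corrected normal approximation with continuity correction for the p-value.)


Step 1: Combine and sort all 8 observations; assign midranks.
sorted (value, group): (13,X), (19,Y), (22,X), (22,Y), (27,Y), (28,X), (29,X), (36,Y)
ranks: 13->1, 19->2, 22->3.5, 22->3.5, 27->5, 28->6, 29->7, 36->8
Step 2: Rank sum for X: R1 = 1 + 3.5 + 6 + 7 = 17.5.
Step 3: U_X = R1 - n1(n1+1)/2 = 17.5 - 4*5/2 = 17.5 - 10 = 7.5.
       U_Y = n1*n2 - U_X = 16 - 7.5 = 8.5.
Step 4: Ties are present, so use the tie-corrected normal approximation (with continuity correction) for the p-value.
Step 5: p-value = 1.000000; compare to alpha = 0.1. fail to reject H0.

U_X = 7.5, p = 1.000000, fail to reject H0 at alpha = 0.1.


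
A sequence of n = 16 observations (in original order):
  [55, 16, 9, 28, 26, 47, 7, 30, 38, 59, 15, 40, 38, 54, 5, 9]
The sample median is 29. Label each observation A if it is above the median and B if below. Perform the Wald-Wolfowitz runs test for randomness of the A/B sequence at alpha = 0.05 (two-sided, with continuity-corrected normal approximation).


Step 1: Compute median = 29; label A = above, B = below.
Labels in order: ABBBBABAAABAAABB  (n_A = 8, n_B = 8)
Step 2: Count runs R = 8.
Step 3: Under H0 (random ordering), E[R] = 2*n_A*n_B/(n_A+n_B) + 1 = 2*8*8/16 + 1 = 9.0000.
        Var[R] = 2*n_A*n_B*(2*n_A*n_B - n_A - n_B) / ((n_A+n_B)^2 * (n_A+n_B-1)) = 14336/3840 = 3.7333.
        SD[R] = 1.9322.
Step 4: Continuity-corrected z = (R + 0.5 - E[R]) / SD[R] = (8 + 0.5 - 9.0000) / 1.9322 = -0.2588.
Step 5: Two-sided p-value via normal approximation = 2*(1 - Phi(|z|)) = 0.795809.
Step 6: alpha = 0.05. fail to reject H0.

R = 8, z = -0.2588, p = 0.795809, fail to reject H0.


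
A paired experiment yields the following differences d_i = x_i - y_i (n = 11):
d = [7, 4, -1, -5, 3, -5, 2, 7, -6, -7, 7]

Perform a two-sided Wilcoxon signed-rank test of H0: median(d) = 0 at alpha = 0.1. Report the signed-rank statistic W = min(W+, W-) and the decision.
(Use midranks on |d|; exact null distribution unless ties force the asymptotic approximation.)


Step 1: Drop any zero differences (none here) and take |d_i|.
|d| = [7, 4, 1, 5, 3, 5, 2, 7, 6, 7, 7]
Step 2: Midrank |d_i| (ties get averaged ranks).
ranks: |7|->9.5, |4|->4, |1|->1, |5|->5.5, |3|->3, |5|->5.5, |2|->2, |7|->9.5, |6|->7, |7|->9.5, |7|->9.5
Step 3: Attach original signs; sum ranks with positive sign and with negative sign.
W+ = 9.5 + 4 + 3 + 2 + 9.5 + 9.5 = 37.5
W- = 1 + 5.5 + 5.5 + 7 + 9.5 = 28.5
(Check: W+ + W- = 66 should equal n(n+1)/2 = 66.)
Step 4: Test statistic W = min(W+, W-) = 28.5.
Step 5: Ties in |d|, so use the tie-corrected normal approximation.
        E[W] = n(n+1)/4 = 11*12/4 = 33.
        Tie groups: |d|=5 (t=2), |d|=7 (t=4); sum(t^3 - t) = 66.
        Var[W] = n(n+1)(2n+1)/24 - sum(t^3-t)/48 = 3036/24 - 66/48 = 125.125.
        z = (W - E[W]) / sqrt(Var[W]) = (28.5 - 33) / 11.1859 = -0.4023.
        Two-sided p = 2*Phi(z) = 0.687470.
Step 6: alpha = 0.1. fail to reject H0.

W+ = 37.5, W- = 28.5, W = min = 28.5, p = 0.687470, fail to reject H0.


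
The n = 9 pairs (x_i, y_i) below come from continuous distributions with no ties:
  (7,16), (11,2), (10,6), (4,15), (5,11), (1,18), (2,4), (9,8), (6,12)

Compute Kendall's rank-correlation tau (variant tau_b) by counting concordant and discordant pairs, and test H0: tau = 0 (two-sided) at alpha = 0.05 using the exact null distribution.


Step 1: Enumerate the 36 unordered pairs (i,j) with i<j and classify each by sign(x_j-x_i) * sign(y_j-y_i).
  (1,2):dx=+4,dy=-14->D; (1,3):dx=+3,dy=-10->D; (1,4):dx=-3,dy=-1->C; (1,5):dx=-2,dy=-5->C
  (1,6):dx=-6,dy=+2->D; (1,7):dx=-5,dy=-12->C; (1,8):dx=+2,dy=-8->D; (1,9):dx=-1,dy=-4->C
  (2,3):dx=-1,dy=+4->D; (2,4):dx=-7,dy=+13->D; (2,5):dx=-6,dy=+9->D; (2,6):dx=-10,dy=+16->D
  (2,7):dx=-9,dy=+2->D; (2,8):dx=-2,dy=+6->D; (2,9):dx=-5,dy=+10->D; (3,4):dx=-6,dy=+9->D
  (3,5):dx=-5,dy=+5->D; (3,6):dx=-9,dy=+12->D; (3,7):dx=-8,dy=-2->C; (3,8):dx=-1,dy=+2->D
  (3,9):dx=-4,dy=+6->D; (4,5):dx=+1,dy=-4->D; (4,6):dx=-3,dy=+3->D; (4,7):dx=-2,dy=-11->C
  (4,8):dx=+5,dy=-7->D; (4,9):dx=+2,dy=-3->D; (5,6):dx=-4,dy=+7->D; (5,7):dx=-3,dy=-7->C
  (5,8):dx=+4,dy=-3->D; (5,9):dx=+1,dy=+1->C; (6,7):dx=+1,dy=-14->D; (6,8):dx=+8,dy=-10->D
  (6,9):dx=+5,dy=-6->D; (7,8):dx=+7,dy=+4->C; (7,9):dx=+4,dy=+8->C; (8,9):dx=-3,dy=+4->D
Step 2: C = 10, D = 26, total pairs = 36.
Step 3: tau = (C - D)/(n(n-1)/2) = (10 - 26)/36 = -0.444444.
Step 4: Exact two-sided p-value (enumerate n! = 362880 permutations of y under H0): p = 0.119439.
Step 5: alpha = 0.05. fail to reject H0.

tau_b = -0.4444 (C=10, D=26), p = 0.119439, fail to reject H0.


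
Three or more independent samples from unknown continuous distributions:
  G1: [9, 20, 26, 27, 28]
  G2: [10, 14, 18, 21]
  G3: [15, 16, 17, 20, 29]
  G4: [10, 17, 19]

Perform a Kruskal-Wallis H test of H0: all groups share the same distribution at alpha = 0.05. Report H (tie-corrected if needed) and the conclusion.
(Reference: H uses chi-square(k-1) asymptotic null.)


Step 1: Combine all N = 17 observations and assign midranks.
sorted (value, group, rank): (9,G1,1), (10,G2,2.5), (10,G4,2.5), (14,G2,4), (15,G3,5), (16,G3,6), (17,G3,7.5), (17,G4,7.5), (18,G2,9), (19,G4,10), (20,G1,11.5), (20,G3,11.5), (21,G2,13), (26,G1,14), (27,G1,15), (28,G1,16), (29,G3,17)
Step 2: Sum ranks within each group.
R_1 = 57.5 (n_1 = 5)
R_2 = 28.5 (n_2 = 4)
R_3 = 47 (n_3 = 5)
R_4 = 20 (n_4 = 3)
Step 3: H = 12/(N(N+1)) * sum(R_i^2/n_i) - 3(N+1)
     = 12/(17*18) * (57.5^2/5 + 28.5^2/4 + 47^2/5 + 20^2/3) - 3*18
     = 0.039216 * 1439.45 - 54
     = 2.448856.
Step 4: Ties present; correction factor C = 1 - 18/(17^3 - 17) = 0.996324. Corrected H = 2.448856 / 0.996324 = 2.457893.
Step 5: Under H0, H ~ chi^2(3); p-value = 0.482949.
Step 6: alpha = 0.05. fail to reject H0.

H = 2.4579, df = 3, p = 0.482949, fail to reject H0.


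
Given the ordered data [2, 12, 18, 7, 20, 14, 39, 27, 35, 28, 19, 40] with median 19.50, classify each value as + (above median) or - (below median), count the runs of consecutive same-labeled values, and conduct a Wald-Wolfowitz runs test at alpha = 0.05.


Step 1: Compute median = 19.50; label A = above, B = below.
Labels in order: BBBBABAAAABA  (n_A = 6, n_B = 6)
Step 2: Count runs R = 6.
Step 3: Under H0 (random ordering), E[R] = 2*n_A*n_B/(n_A+n_B) + 1 = 2*6*6/12 + 1 = 7.0000.
        Var[R] = 2*n_A*n_B*(2*n_A*n_B - n_A - n_B) / ((n_A+n_B)^2 * (n_A+n_B-1)) = 4320/1584 = 2.7273.
        SD[R] = 1.6514.
Step 4: Continuity-corrected z = (R + 0.5 - E[R]) / SD[R] = (6 + 0.5 - 7.0000) / 1.6514 = -0.3028.
Step 5: Two-sided p-value via normal approximation = 2*(1 - Phi(|z|)) = 0.762069.
Step 6: alpha = 0.05. fail to reject H0.

R = 6, z = -0.3028, p = 0.762069, fail to reject H0.


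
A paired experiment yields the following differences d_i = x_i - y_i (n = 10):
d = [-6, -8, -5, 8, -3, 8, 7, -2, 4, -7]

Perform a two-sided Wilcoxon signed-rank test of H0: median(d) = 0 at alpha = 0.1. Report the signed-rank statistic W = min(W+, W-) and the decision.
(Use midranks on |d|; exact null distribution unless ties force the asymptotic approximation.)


Step 1: Drop any zero differences (none here) and take |d_i|.
|d| = [6, 8, 5, 8, 3, 8, 7, 2, 4, 7]
Step 2: Midrank |d_i| (ties get averaged ranks).
ranks: |6|->5, |8|->9, |5|->4, |8|->9, |3|->2, |8|->9, |7|->6.5, |2|->1, |4|->3, |7|->6.5
Step 3: Attach original signs; sum ranks with positive sign and with negative sign.
W+ = 9 + 9 + 6.5 + 3 = 27.5
W- = 5 + 9 + 4 + 2 + 1 + 6.5 = 27.5
(Check: W+ + W- = 55 should equal n(n+1)/2 = 55.)
Step 4: Test statistic W = min(W+, W-) = 27.5.
Step 5: Ties in |d|, so use the tie-corrected normal approximation.
        E[W] = n(n+1)/4 = 10*11/4 = 27.5.
        Tie groups: |d|=7 (t=2), |d|=8 (t=3); sum(t^3 - t) = 30.
        Var[W] = n(n+1)(2n+1)/24 - sum(t^3-t)/48 = 2310/24 - 30/48 = 95.625.
        z = (W - E[W]) / sqrt(Var[W]) = (27.5 - 27.5) / 9.7788 = 0.0000.
        Two-sided p = 2*Phi(z) = 1.000000.
Step 6: alpha = 0.1. fail to reject H0.

W+ = 27.5, W- = 27.5, W = min = 27.5, p = 1.000000, fail to reject H0.


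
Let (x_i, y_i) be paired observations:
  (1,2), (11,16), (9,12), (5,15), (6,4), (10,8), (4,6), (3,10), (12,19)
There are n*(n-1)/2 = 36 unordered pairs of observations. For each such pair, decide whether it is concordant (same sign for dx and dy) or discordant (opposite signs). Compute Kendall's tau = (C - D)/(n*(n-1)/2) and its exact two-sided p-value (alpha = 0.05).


Step 1: Enumerate the 36 unordered pairs (i,j) with i<j and classify each by sign(x_j-x_i) * sign(y_j-y_i).
  (1,2):dx=+10,dy=+14->C; (1,3):dx=+8,dy=+10->C; (1,4):dx=+4,dy=+13->C; (1,5):dx=+5,dy=+2->C
  (1,6):dx=+9,dy=+6->C; (1,7):dx=+3,dy=+4->C; (1,8):dx=+2,dy=+8->C; (1,9):dx=+11,dy=+17->C
  (2,3):dx=-2,dy=-4->C; (2,4):dx=-6,dy=-1->C; (2,5):dx=-5,dy=-12->C; (2,6):dx=-1,dy=-8->C
  (2,7):dx=-7,dy=-10->C; (2,8):dx=-8,dy=-6->C; (2,9):dx=+1,dy=+3->C; (3,4):dx=-4,dy=+3->D
  (3,5):dx=-3,dy=-8->C; (3,6):dx=+1,dy=-4->D; (3,7):dx=-5,dy=-6->C; (3,8):dx=-6,dy=-2->C
  (3,9):dx=+3,dy=+7->C; (4,5):dx=+1,dy=-11->D; (4,6):dx=+5,dy=-7->D; (4,7):dx=-1,dy=-9->C
  (4,8):dx=-2,dy=-5->C; (4,9):dx=+7,dy=+4->C; (5,6):dx=+4,dy=+4->C; (5,7):dx=-2,dy=+2->D
  (5,8):dx=-3,dy=+6->D; (5,9):dx=+6,dy=+15->C; (6,7):dx=-6,dy=-2->C; (6,8):dx=-7,dy=+2->D
  (6,9):dx=+2,dy=+11->C; (7,8):dx=-1,dy=+4->D; (7,9):dx=+8,dy=+13->C; (8,9):dx=+9,dy=+9->C
Step 2: C = 28, D = 8, total pairs = 36.
Step 3: tau = (C - D)/(n(n-1)/2) = (28 - 8)/36 = 0.555556.
Step 4: Exact two-sided p-value (enumerate n! = 362880 permutations of y under H0): p = 0.044615.
Step 5: alpha = 0.05. reject H0.

tau_b = 0.5556 (C=28, D=8), p = 0.044615, reject H0.


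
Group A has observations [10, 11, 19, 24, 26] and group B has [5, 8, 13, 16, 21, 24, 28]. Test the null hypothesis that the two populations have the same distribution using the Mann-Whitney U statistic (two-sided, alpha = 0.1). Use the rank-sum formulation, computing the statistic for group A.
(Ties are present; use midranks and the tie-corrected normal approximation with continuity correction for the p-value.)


Step 1: Combine and sort all 12 observations; assign midranks.
sorted (value, group): (5,Y), (8,Y), (10,X), (11,X), (13,Y), (16,Y), (19,X), (21,Y), (24,X), (24,Y), (26,X), (28,Y)
ranks: 5->1, 8->2, 10->3, 11->4, 13->5, 16->6, 19->7, 21->8, 24->9.5, 24->9.5, 26->11, 28->12
Step 2: Rank sum for X: R1 = 3 + 4 + 7 + 9.5 + 11 = 34.5.
Step 3: U_X = R1 - n1(n1+1)/2 = 34.5 - 5*6/2 = 34.5 - 15 = 19.5.
       U_Y = n1*n2 - U_X = 35 - 19.5 = 15.5.
Step 4: Ties are present, so use the tie-corrected normal approximation (with continuity correction) for the p-value.
Step 5: p-value = 0.807210; compare to alpha = 0.1. fail to reject H0.

U_X = 19.5, p = 0.807210, fail to reject H0 at alpha = 0.1.


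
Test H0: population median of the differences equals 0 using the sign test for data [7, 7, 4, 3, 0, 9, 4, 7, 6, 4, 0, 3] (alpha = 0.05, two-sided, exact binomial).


Step 1: Discard zero differences. Original n = 12; n_eff = number of nonzero differences = 10.
Nonzero differences (with sign): +7, +7, +4, +3, +9, +4, +7, +6, +4, +3
Step 2: Count signs: positive = 10, negative = 0.
Step 3: Under H0: P(positive) = 0.5, so the number of positives S ~ Bin(10, 0.5).
Step 4: Two-sided exact p-value = sum of Bin(10,0.5) probabilities at or below the observed probability = 0.001953.
Step 5: alpha = 0.05. reject H0.

n_eff = 10, pos = 10, neg = 0, p = 0.001953, reject H0.


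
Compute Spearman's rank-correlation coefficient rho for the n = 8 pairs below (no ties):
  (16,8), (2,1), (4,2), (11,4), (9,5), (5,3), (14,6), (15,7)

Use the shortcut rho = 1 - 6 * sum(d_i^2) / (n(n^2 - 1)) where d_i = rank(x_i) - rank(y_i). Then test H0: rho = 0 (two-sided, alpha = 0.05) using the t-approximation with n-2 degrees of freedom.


Step 1: Rank x and y separately (midranks; no ties here).
rank(x): 16->8, 2->1, 4->2, 11->5, 9->4, 5->3, 14->6, 15->7
rank(y): 8->8, 1->1, 2->2, 4->4, 5->5, 3->3, 6->6, 7->7
Step 2: d_i = R_x(i) - R_y(i); compute d_i^2.
  (8-8)^2=0, (1-1)^2=0, (2-2)^2=0, (5-4)^2=1, (4-5)^2=1, (3-3)^2=0, (6-6)^2=0, (7-7)^2=0
sum(d^2) = 2.
Step 3: rho = 1 - 6*2 / (8*(8^2 - 1)) = 1 - 12/504 = 0.976190.
Step 4: Under H0, t = rho * sqrt((n-2)/(1-rho^2)) = 11.0235 ~ t(6).
Step 5: Two-sided p-value from the t-distribution with 6 df = 0.000033.
Step 6: alpha = 0.05. reject H0.

rho = 0.9762, p = 0.000033, reject H0 at alpha = 0.05.


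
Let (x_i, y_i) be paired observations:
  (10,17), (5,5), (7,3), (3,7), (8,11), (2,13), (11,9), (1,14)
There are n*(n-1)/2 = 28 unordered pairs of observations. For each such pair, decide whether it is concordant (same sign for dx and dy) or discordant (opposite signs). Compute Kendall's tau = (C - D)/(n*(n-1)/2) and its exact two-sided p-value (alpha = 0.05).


Step 1: Enumerate the 28 unordered pairs (i,j) with i<j and classify each by sign(x_j-x_i) * sign(y_j-y_i).
  (1,2):dx=-5,dy=-12->C; (1,3):dx=-3,dy=-14->C; (1,4):dx=-7,dy=-10->C; (1,5):dx=-2,dy=-6->C
  (1,6):dx=-8,dy=-4->C; (1,7):dx=+1,dy=-8->D; (1,8):dx=-9,dy=-3->C; (2,3):dx=+2,dy=-2->D
  (2,4):dx=-2,dy=+2->D; (2,5):dx=+3,dy=+6->C; (2,6):dx=-3,dy=+8->D; (2,7):dx=+6,dy=+4->C
  (2,8):dx=-4,dy=+9->D; (3,4):dx=-4,dy=+4->D; (3,5):dx=+1,dy=+8->C; (3,6):dx=-5,dy=+10->D
  (3,7):dx=+4,dy=+6->C; (3,8):dx=-6,dy=+11->D; (4,5):dx=+5,dy=+4->C; (4,6):dx=-1,dy=+6->D
  (4,7):dx=+8,dy=+2->C; (4,8):dx=-2,dy=+7->D; (5,6):dx=-6,dy=+2->D; (5,7):dx=+3,dy=-2->D
  (5,8):dx=-7,dy=+3->D; (6,7):dx=+9,dy=-4->D; (6,8):dx=-1,dy=+1->D; (7,8):dx=-10,dy=+5->D
Step 2: C = 12, D = 16, total pairs = 28.
Step 3: tau = (C - D)/(n(n-1)/2) = (12 - 16)/28 = -0.142857.
Step 4: Exact two-sided p-value (enumerate n! = 40320 permutations of y under H0): p = 0.719544.
Step 5: alpha = 0.05. fail to reject H0.

tau_b = -0.1429 (C=12, D=16), p = 0.719544, fail to reject H0.


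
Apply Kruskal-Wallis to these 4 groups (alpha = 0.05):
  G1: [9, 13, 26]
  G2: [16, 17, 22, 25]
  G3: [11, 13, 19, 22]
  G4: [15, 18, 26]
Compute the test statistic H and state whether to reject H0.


Step 1: Combine all N = 14 observations and assign midranks.
sorted (value, group, rank): (9,G1,1), (11,G3,2), (13,G1,3.5), (13,G3,3.5), (15,G4,5), (16,G2,6), (17,G2,7), (18,G4,8), (19,G3,9), (22,G2,10.5), (22,G3,10.5), (25,G2,12), (26,G1,13.5), (26,G4,13.5)
Step 2: Sum ranks within each group.
R_1 = 18 (n_1 = 3)
R_2 = 35.5 (n_2 = 4)
R_3 = 25 (n_3 = 4)
R_4 = 26.5 (n_4 = 3)
Step 3: H = 12/(N(N+1)) * sum(R_i^2/n_i) - 3(N+1)
     = 12/(14*15) * (18^2/3 + 35.5^2/4 + 25^2/4 + 26.5^2/3) - 3*15
     = 0.057143 * 813.396 - 45
     = 1.479762.
Step 4: Ties present; correction factor C = 1 - 18/(14^3 - 14) = 0.993407. Corrected H = 1.479762 / 0.993407 = 1.489583.
Step 5: Under H0, H ~ chi^2(3); p-value = 0.684677.
Step 6: alpha = 0.05. fail to reject H0.

H = 1.4896, df = 3, p = 0.684677, fail to reject H0.


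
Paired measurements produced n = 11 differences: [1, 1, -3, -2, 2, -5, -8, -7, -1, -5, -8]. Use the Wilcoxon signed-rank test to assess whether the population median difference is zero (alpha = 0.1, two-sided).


Step 1: Drop any zero differences (none here) and take |d_i|.
|d| = [1, 1, 3, 2, 2, 5, 8, 7, 1, 5, 8]
Step 2: Midrank |d_i| (ties get averaged ranks).
ranks: |1|->2, |1|->2, |3|->6, |2|->4.5, |2|->4.5, |5|->7.5, |8|->10.5, |7|->9, |1|->2, |5|->7.5, |8|->10.5
Step 3: Attach original signs; sum ranks with positive sign and with negative sign.
W+ = 2 + 2 + 4.5 = 8.5
W- = 6 + 4.5 + 7.5 + 10.5 + 9 + 2 + 7.5 + 10.5 = 57.5
(Check: W+ + W- = 66 should equal n(n+1)/2 = 66.)
Step 4: Test statistic W = min(W+, W-) = 8.5.
Step 5: Ties in |d|, so use the tie-corrected normal approximation.
        E[W] = n(n+1)/4 = 11*12/4 = 33.
        Tie groups: |d|=1 (t=3), |d|=2 (t=2), |d|=5 (t=2), |d|=8 (t=2); sum(t^3 - t) = 42.
        Var[W] = n(n+1)(2n+1)/24 - sum(t^3-t)/48 = 3036/24 - 42/48 = 125.625.
        z = (W - E[W]) / sqrt(Var[W]) = (8.5 - 33) / 11.2083 = -2.1859.
        Two-sided p = 2*Phi(z) = 0.028824.
Step 6: alpha = 0.1. reject H0.

W+ = 8.5, W- = 57.5, W = min = 8.5, p = 0.028824, reject H0.


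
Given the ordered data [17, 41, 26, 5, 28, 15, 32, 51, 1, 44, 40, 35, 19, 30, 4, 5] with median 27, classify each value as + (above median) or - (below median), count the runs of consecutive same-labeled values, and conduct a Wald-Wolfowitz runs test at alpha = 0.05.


Step 1: Compute median = 27; label A = above, B = below.
Labels in order: BABBABAABAAABABB  (n_A = 8, n_B = 8)
Step 2: Count runs R = 11.
Step 3: Under H0 (random ordering), E[R] = 2*n_A*n_B/(n_A+n_B) + 1 = 2*8*8/16 + 1 = 9.0000.
        Var[R] = 2*n_A*n_B*(2*n_A*n_B - n_A - n_B) / ((n_A+n_B)^2 * (n_A+n_B-1)) = 14336/3840 = 3.7333.
        SD[R] = 1.9322.
Step 4: Continuity-corrected z = (R - 0.5 - E[R]) / SD[R] = (11 - 0.5 - 9.0000) / 1.9322 = 0.7763.
Step 5: Two-sided p-value via normal approximation = 2*(1 - Phi(|z|)) = 0.437558.
Step 6: alpha = 0.05. fail to reject H0.

R = 11, z = 0.7763, p = 0.437558, fail to reject H0.


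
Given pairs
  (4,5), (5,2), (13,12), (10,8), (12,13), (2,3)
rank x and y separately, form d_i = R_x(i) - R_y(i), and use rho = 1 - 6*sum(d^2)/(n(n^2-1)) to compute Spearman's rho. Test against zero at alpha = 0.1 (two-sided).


Step 1: Rank x and y separately (midranks; no ties here).
rank(x): 4->2, 5->3, 13->6, 10->4, 12->5, 2->1
rank(y): 5->3, 2->1, 12->5, 8->4, 13->6, 3->2
Step 2: d_i = R_x(i) - R_y(i); compute d_i^2.
  (2-3)^2=1, (3-1)^2=4, (6-5)^2=1, (4-4)^2=0, (5-6)^2=1, (1-2)^2=1
sum(d^2) = 8.
Step 3: rho = 1 - 6*8 / (6*(6^2 - 1)) = 1 - 48/210 = 0.771429.
Step 4: Under H0, t = rho * sqrt((n-2)/(1-rho^2)) = 2.4247 ~ t(4).
Step 5: Two-sided p-value from the t-distribution with 4 df = 0.072397.
Step 6: alpha = 0.1. reject H0.

rho = 0.7714, p = 0.072397, reject H0 at alpha = 0.1.


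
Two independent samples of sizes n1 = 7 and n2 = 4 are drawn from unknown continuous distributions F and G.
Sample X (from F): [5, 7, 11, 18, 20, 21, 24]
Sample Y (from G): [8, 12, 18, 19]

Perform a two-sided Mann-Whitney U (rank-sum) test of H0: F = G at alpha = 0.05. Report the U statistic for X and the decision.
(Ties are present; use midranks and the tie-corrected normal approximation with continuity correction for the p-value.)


Step 1: Combine and sort all 11 observations; assign midranks.
sorted (value, group): (5,X), (7,X), (8,Y), (11,X), (12,Y), (18,X), (18,Y), (19,Y), (20,X), (21,X), (24,X)
ranks: 5->1, 7->2, 8->3, 11->4, 12->5, 18->6.5, 18->6.5, 19->8, 20->9, 21->10, 24->11
Step 2: Rank sum for X: R1 = 1 + 2 + 4 + 6.5 + 9 + 10 + 11 = 43.5.
Step 3: U_X = R1 - n1(n1+1)/2 = 43.5 - 7*8/2 = 43.5 - 28 = 15.5.
       U_Y = n1*n2 - U_X = 28 - 15.5 = 12.5.
Step 4: Ties are present, so use the tie-corrected normal approximation (with continuity correction) for the p-value.
Step 5: p-value = 0.849769; compare to alpha = 0.05. fail to reject H0.

U_X = 15.5, p = 0.849769, fail to reject H0 at alpha = 0.05.


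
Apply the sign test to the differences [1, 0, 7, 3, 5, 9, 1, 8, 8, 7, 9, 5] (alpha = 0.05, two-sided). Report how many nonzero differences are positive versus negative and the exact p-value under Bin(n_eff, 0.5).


Step 1: Discard zero differences. Original n = 12; n_eff = number of nonzero differences = 11.
Nonzero differences (with sign): +1, +7, +3, +5, +9, +1, +8, +8, +7, +9, +5
Step 2: Count signs: positive = 11, negative = 0.
Step 3: Under H0: P(positive) = 0.5, so the number of positives S ~ Bin(11, 0.5).
Step 4: Two-sided exact p-value = sum of Bin(11,0.5) probabilities at or below the observed probability = 0.000977.
Step 5: alpha = 0.05. reject H0.

n_eff = 11, pos = 11, neg = 0, p = 0.000977, reject H0.


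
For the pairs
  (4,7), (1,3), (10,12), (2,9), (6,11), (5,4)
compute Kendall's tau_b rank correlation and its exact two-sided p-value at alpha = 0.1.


Step 1: Enumerate the 15 unordered pairs (i,j) with i<j and classify each by sign(x_j-x_i) * sign(y_j-y_i).
  (1,2):dx=-3,dy=-4->C; (1,3):dx=+6,dy=+5->C; (1,4):dx=-2,dy=+2->D; (1,5):dx=+2,dy=+4->C
  (1,6):dx=+1,dy=-3->D; (2,3):dx=+9,dy=+9->C; (2,4):dx=+1,dy=+6->C; (2,5):dx=+5,dy=+8->C
  (2,6):dx=+4,dy=+1->C; (3,4):dx=-8,dy=-3->C; (3,5):dx=-4,dy=-1->C; (3,6):dx=-5,dy=-8->C
  (4,5):dx=+4,dy=+2->C; (4,6):dx=+3,dy=-5->D; (5,6):dx=-1,dy=-7->C
Step 2: C = 12, D = 3, total pairs = 15.
Step 3: tau = (C - D)/(n(n-1)/2) = (12 - 3)/15 = 0.600000.
Step 4: Exact two-sided p-value (enumerate n! = 720 permutations of y under H0): p = 0.136111.
Step 5: alpha = 0.1. fail to reject H0.

tau_b = 0.6000 (C=12, D=3), p = 0.136111, fail to reject H0.


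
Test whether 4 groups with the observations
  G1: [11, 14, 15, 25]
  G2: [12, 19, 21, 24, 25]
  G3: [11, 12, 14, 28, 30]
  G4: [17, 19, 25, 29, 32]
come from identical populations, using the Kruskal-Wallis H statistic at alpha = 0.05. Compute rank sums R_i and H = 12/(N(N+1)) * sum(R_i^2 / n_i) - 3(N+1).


Step 1: Combine all N = 19 observations and assign midranks.
sorted (value, group, rank): (11,G1,1.5), (11,G3,1.5), (12,G2,3.5), (12,G3,3.5), (14,G1,5.5), (14,G3,5.5), (15,G1,7), (17,G4,8), (19,G2,9.5), (19,G4,9.5), (21,G2,11), (24,G2,12), (25,G1,14), (25,G2,14), (25,G4,14), (28,G3,16), (29,G4,17), (30,G3,18), (32,G4,19)
Step 2: Sum ranks within each group.
R_1 = 28 (n_1 = 4)
R_2 = 50 (n_2 = 5)
R_3 = 44.5 (n_3 = 5)
R_4 = 67.5 (n_4 = 5)
Step 3: H = 12/(N(N+1)) * sum(R_i^2/n_i) - 3(N+1)
     = 12/(19*20) * (28^2/4 + 50^2/5 + 44.5^2/5 + 67.5^2/5) - 3*20
     = 0.031579 * 2003.3 - 60
     = 3.262105.
Step 4: Ties present; correction factor C = 1 - 48/(19^3 - 19) = 0.992982. Corrected H = 3.262105 / 0.992982 = 3.285159.
Step 5: Under H0, H ~ chi^2(3); p-value = 0.349714.
Step 6: alpha = 0.05. fail to reject H0.

H = 3.2852, df = 3, p = 0.349714, fail to reject H0.


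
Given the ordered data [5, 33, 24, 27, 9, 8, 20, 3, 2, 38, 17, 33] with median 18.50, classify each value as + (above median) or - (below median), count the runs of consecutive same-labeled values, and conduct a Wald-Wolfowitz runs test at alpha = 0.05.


Step 1: Compute median = 18.50; label A = above, B = below.
Labels in order: BAAABBABBABA  (n_A = 6, n_B = 6)
Step 2: Count runs R = 8.
Step 3: Under H0 (random ordering), E[R] = 2*n_A*n_B/(n_A+n_B) + 1 = 2*6*6/12 + 1 = 7.0000.
        Var[R] = 2*n_A*n_B*(2*n_A*n_B - n_A - n_B) / ((n_A+n_B)^2 * (n_A+n_B-1)) = 4320/1584 = 2.7273.
        SD[R] = 1.6514.
Step 4: Continuity-corrected z = (R - 0.5 - E[R]) / SD[R] = (8 - 0.5 - 7.0000) / 1.6514 = 0.3028.
Step 5: Two-sided p-value via normal approximation = 2*(1 - Phi(|z|)) = 0.762069.
Step 6: alpha = 0.05. fail to reject H0.

R = 8, z = 0.3028, p = 0.762069, fail to reject H0.


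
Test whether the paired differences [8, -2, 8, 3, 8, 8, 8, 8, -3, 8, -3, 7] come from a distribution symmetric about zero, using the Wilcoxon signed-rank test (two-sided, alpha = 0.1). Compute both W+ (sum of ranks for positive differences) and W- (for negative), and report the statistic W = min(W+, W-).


Step 1: Drop any zero differences (none here) and take |d_i|.
|d| = [8, 2, 8, 3, 8, 8, 8, 8, 3, 8, 3, 7]
Step 2: Midrank |d_i| (ties get averaged ranks).
ranks: |8|->9, |2|->1, |8|->9, |3|->3, |8|->9, |8|->9, |8|->9, |8|->9, |3|->3, |8|->9, |3|->3, |7|->5
Step 3: Attach original signs; sum ranks with positive sign and with negative sign.
W+ = 9 + 9 + 3 + 9 + 9 + 9 + 9 + 9 + 5 = 71
W- = 1 + 3 + 3 = 7
(Check: W+ + W- = 78 should equal n(n+1)/2 = 78.)
Step 4: Test statistic W = min(W+, W-) = 7.
Step 5: Ties in |d|, so use the tie-corrected normal approximation.
        E[W] = n(n+1)/4 = 12*13/4 = 39.
        Tie groups: |d|=3 (t=3), |d|=8 (t=7); sum(t^3 - t) = 360.
        Var[W] = n(n+1)(2n+1)/24 - sum(t^3-t)/48 = 3900/24 - 360/48 = 155.
        z = (W - E[W]) / sqrt(Var[W]) = (7 - 39) / 12.4499 = -2.5703.
        Two-sided p = 2*Phi(z) = 0.010161.
Step 6: alpha = 0.1. reject H0.

W+ = 71, W- = 7, W = min = 7, p = 0.010161, reject H0.


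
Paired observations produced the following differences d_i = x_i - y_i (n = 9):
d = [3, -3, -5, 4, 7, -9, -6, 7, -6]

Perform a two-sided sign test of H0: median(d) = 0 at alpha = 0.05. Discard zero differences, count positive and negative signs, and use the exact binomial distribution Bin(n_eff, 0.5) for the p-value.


Step 1: Discard zero differences. Original n = 9; n_eff = number of nonzero differences = 9.
Nonzero differences (with sign): +3, -3, -5, +4, +7, -9, -6, +7, -6
Step 2: Count signs: positive = 4, negative = 5.
Step 3: Under H0: P(positive) = 0.5, so the number of positives S ~ Bin(9, 0.5).
Step 4: Two-sided exact p-value = sum of Bin(9,0.5) probabilities at or below the observed probability = 1.000000.
Step 5: alpha = 0.05. fail to reject H0.

n_eff = 9, pos = 4, neg = 5, p = 1.000000, fail to reject H0.


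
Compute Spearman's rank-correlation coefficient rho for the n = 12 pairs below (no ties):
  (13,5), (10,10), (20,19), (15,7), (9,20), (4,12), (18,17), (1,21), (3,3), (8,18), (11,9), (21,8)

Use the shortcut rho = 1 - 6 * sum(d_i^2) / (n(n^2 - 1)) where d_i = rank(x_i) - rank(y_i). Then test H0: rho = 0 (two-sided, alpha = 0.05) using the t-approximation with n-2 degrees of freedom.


Step 1: Rank x and y separately (midranks; no ties here).
rank(x): 13->8, 10->6, 20->11, 15->9, 9->5, 4->3, 18->10, 1->1, 3->2, 8->4, 11->7, 21->12
rank(y): 5->2, 10->6, 19->10, 7->3, 20->11, 12->7, 17->8, 21->12, 3->1, 18->9, 9->5, 8->4
Step 2: d_i = R_x(i) - R_y(i); compute d_i^2.
  (8-2)^2=36, (6-6)^2=0, (11-10)^2=1, (9-3)^2=36, (5-11)^2=36, (3-7)^2=16, (10-8)^2=4, (1-12)^2=121, (2-1)^2=1, (4-9)^2=25, (7-5)^2=4, (12-4)^2=64
sum(d^2) = 344.
Step 3: rho = 1 - 6*344 / (12*(12^2 - 1)) = 1 - 2064/1716 = -0.202797.
Step 4: Under H0, t = rho * sqrt((n-2)/(1-rho^2)) = -0.6549 ~ t(10).
Step 5: Two-sided p-value from the t-distribution with 10 df = 0.527302.
Step 6: alpha = 0.05. fail to reject H0.

rho = -0.2028, p = 0.527302, fail to reject H0 at alpha = 0.05.
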